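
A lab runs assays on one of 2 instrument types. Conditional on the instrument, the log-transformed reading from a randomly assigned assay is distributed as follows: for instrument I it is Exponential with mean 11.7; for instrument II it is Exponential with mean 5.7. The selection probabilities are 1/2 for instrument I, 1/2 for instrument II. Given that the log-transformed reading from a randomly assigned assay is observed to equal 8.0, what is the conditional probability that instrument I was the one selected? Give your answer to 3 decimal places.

0.500

Likelihoods f(8.0 | ·): I: 0.0431381; II: 0.0431111.
Posterior ∝ prior × likelihood. Numerator for I: 0.5·0.0431381 = 0.021569.
Normalizing constant: 0.5·0.0431381 + 0.5·0.0431111 = 0.0431246.
P(I | observation) = 0.021569 / 0.0431246 = 0.500156.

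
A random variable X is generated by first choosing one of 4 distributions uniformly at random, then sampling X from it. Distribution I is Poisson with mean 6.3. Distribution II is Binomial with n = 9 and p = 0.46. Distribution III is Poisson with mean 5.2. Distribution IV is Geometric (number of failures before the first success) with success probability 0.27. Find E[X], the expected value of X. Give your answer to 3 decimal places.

Component means — I: 6.3; II: 4.14; III: 5.2; IV: 2.7037.
E[X] = 0.25·6.3 + 0.25·4.14 + 0.25·5.2 + 0.25·2.7037 = 4.58593.

4.586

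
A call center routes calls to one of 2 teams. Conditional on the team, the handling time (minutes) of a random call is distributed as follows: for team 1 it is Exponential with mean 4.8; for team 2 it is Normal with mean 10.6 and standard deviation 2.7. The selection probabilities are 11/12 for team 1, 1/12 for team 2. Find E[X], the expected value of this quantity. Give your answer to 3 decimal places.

Component means — 1: 4.8; 2: 10.6.
E[X] = 0.916667·4.8 + 0.0833333·10.6 = 5.28333.

5.283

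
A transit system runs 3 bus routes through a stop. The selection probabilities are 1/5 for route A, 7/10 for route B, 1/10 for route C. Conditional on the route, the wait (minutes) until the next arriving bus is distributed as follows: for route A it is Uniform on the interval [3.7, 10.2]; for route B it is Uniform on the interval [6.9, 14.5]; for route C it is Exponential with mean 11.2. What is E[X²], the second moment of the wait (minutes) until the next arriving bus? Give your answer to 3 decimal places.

For each component E[X²] = Var + (mean)², giving A: 51.8233; B: 119.303; C: 250.88.
Overall E[X²] = 0.2·51.8233 + 0.7·119.303 + 0.1·250.88 = 118.965.

118.965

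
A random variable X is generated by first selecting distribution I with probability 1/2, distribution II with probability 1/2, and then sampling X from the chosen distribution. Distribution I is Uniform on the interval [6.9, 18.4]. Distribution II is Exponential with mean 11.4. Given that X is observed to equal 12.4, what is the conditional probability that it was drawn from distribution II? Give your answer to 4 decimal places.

Likelihoods f(12.4 | ·): I: 0.0869565; II: 0.02956.
Posterior ∝ prior × likelihood. Numerator for II: 0.5·0.02956 = 0.01478.
Normalizing constant: 0.5·0.0869565 + 0.5·0.02956 = 0.0582583.
P(II | observation) = 0.01478 / 0.0582583 = 0.253698.

0.2537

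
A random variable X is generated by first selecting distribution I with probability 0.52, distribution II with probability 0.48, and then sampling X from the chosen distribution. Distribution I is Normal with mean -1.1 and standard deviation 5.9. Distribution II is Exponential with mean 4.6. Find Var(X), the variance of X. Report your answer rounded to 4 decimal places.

36.3675

Per component, I: μ=-1.1, E[X²]=36.02; II: μ=4.6, E[X²]=42.32.
E[X] = 0.52·-1.1 + 0.48·4.6 = 1.636.
E[X²] = 0.52·36.02 + 0.48·42.32 = 39.044.
Var(X) = E[X²] − (E[X])² = 39.044 − 2.6765 = 36.3675.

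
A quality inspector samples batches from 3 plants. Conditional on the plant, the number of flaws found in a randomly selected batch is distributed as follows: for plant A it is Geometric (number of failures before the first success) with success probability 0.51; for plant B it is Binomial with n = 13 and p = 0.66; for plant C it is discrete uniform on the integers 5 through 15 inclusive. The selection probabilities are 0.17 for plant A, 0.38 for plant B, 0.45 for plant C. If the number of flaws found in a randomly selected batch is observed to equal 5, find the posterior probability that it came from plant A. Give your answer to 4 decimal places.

Likelihoods P(X=5 | ·): A: 0.0144062; B: 0.0287826; C: 0.0909091.
Posterior ∝ prior × likelihood. Numerator for A: 0.17·0.0144062 = 0.00244906.
Normalizing constant: 0.17·0.0144062 + 0.38·0.0287826 + 0.45·0.0909091 = 0.0542955.
P(A | observation) = 0.00244906 / 0.0542955 = 0.0451061.

0.0451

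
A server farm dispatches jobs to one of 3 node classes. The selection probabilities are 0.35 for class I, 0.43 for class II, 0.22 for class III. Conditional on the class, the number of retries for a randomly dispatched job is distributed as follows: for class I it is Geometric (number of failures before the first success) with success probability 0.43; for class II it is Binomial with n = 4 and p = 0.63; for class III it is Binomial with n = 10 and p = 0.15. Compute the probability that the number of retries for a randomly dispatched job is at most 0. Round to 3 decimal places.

Conditional on each class, P(X ≤ 0): I: 0.43; II: 0.0187416; III: 0.196874.
By total probability, P(X ≤ 0) = 0.35·0.43 + 0.43·0.0187416 + 0.22·0.196874 = 0.201871.

0.202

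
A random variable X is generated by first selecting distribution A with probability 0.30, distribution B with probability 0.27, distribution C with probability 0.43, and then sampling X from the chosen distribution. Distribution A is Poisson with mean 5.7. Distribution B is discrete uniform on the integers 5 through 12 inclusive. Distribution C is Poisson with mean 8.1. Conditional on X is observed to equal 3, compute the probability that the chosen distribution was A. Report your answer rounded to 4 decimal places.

Likelihoods P(X=3 | ·): A: 0.103275; B: 0; C: 0.0268855.
Posterior ∝ prior × likelihood. Numerator for A: 0.3·0.103275 = 0.0309825.
Normalizing constant: 0.3·0.103275 + 0.27·0 + 0.43·0.0268855 = 0.0425432.
P(A | observation) = 0.0309825 / 0.0425432 = 0.728258.

0.7283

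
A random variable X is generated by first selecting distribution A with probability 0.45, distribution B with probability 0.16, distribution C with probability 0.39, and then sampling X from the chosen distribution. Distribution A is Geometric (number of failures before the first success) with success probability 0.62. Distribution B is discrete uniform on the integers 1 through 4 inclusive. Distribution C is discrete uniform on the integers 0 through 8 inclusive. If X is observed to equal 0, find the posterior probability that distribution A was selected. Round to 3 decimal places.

Likelihoods P(X=0 | ·): A: 0.62; B: 0; C: 0.111111.
Posterior ∝ prior × likelihood. Numerator for A: 0.45·0.62 = 0.279.
Normalizing constant: 0.45·0.62 + 0.16·0 + 0.39·0.111111 = 0.322333.
P(A | observation) = 0.279 / 0.322333 = 0.865564.

0.866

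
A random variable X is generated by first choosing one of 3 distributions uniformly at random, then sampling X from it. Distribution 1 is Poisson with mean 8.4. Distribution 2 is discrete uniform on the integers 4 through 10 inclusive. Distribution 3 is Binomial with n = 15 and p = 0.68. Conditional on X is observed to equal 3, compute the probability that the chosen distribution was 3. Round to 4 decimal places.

0.0074

Likelihoods P(X=3 | ·): 1: 0.0222133; 2: 0; 3: 0.000164945.
Posterior ∝ prior × likelihood. Numerator for 3: 0.333333·0.000164945 = 5.49815e-05.
Normalizing constant: 0.333333·0.0222133 + 0.333333·0 + 0.333333·0.000164945 = 0.00745941.
P(3 | observation) = 5.49815e-05 / 0.00745941 = 0.00737076.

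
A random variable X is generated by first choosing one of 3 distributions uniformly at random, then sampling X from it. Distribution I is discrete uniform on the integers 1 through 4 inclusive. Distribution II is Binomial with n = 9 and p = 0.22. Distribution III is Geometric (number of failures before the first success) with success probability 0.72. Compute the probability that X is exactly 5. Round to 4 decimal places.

0.0084

Conditional on each component, P(X = 5): I: 0; II: 0.024036; III: 0.00123915.
By total probability, P(X = 5) = 0.333333·0 + 0.333333·0.024036 + 0.333333·0.00123915 = 0.00842505.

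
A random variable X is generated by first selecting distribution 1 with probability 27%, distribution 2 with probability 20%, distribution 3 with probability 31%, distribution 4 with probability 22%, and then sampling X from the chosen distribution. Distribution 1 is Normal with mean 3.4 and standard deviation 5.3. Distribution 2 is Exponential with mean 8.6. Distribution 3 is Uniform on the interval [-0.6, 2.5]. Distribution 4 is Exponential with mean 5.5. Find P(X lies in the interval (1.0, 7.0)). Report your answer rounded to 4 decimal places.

Conditional on each component, P(1.0 < X < 7.0): 1: 0.426173; 2: 0.447124; 3: 0.483871; 4: 0.553686.
By total probability, P(1.0 < X < 7.0) = 0.27·0.426173 + 0.2·0.447124 + 0.31·0.483871 + 0.22·0.553686 = 0.476303.

0.4763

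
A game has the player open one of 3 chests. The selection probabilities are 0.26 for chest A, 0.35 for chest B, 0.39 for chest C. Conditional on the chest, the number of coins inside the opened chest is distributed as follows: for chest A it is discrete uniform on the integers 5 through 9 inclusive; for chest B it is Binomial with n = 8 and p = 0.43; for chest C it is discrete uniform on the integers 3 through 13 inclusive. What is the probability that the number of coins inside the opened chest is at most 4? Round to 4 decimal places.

Conditional on each chest, P(X ≤ 4): A: 0; B: 0.77647; C: 0.181818.
By total probability, P(X ≤ 4) = 0.26·0 + 0.35·0.77647 + 0.39·0.181818 = 0.342674.

0.3427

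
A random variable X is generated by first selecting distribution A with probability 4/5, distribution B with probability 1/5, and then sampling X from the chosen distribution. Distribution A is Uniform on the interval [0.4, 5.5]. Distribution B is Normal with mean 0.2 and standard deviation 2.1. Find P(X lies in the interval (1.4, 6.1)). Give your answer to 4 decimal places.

Conditional on each component, P(1.4 < X < 6.1): A: 0.803922; B: 0.281374.
By total probability, P(1.4 < X < 6.1) = 0.8·0.803922 + 0.2·0.281374 = 0.699412.

0.6994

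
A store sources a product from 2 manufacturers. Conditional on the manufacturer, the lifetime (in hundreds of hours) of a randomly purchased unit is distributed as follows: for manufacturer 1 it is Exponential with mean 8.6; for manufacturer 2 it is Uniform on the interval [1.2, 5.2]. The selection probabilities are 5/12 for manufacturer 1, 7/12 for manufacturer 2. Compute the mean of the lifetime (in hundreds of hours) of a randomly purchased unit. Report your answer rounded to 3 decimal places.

Component means — 1: 8.6; 2: 3.2.
E[X] = 0.416667·8.6 + 0.583333·3.2 = 5.45.

5.450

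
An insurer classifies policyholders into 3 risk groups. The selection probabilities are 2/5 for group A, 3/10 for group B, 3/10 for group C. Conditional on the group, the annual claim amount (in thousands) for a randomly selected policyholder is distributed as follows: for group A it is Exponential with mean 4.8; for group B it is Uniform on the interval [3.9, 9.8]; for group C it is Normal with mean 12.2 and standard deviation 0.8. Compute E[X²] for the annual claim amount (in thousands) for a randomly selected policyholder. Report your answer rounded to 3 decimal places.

78.223

For each component E[X²] = Var + (mean)², giving A: 46.08; B: 49.8233; C: 149.48.
Overall E[X²] = 0.4·46.08 + 0.3·49.8233 + 0.3·149.48 = 78.223.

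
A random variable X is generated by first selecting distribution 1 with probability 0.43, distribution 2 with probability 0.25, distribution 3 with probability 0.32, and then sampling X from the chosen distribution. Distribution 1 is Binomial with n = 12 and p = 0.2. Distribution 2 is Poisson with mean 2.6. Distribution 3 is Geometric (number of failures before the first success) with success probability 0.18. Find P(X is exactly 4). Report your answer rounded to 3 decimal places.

0.119

Conditional on each component, P(X = 4): 1: 0.132876; 2: 0.141422; 3: 0.0813819.
By total probability, P(X = 4) = 0.43·0.132876 + 0.25·0.141422 + 0.32·0.0813819 = 0.118534.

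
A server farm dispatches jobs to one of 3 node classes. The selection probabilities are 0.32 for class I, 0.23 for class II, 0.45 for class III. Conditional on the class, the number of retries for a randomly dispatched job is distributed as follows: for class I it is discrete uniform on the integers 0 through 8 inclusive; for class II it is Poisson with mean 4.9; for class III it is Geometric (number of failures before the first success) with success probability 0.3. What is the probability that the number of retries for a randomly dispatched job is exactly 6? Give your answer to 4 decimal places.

Conditional on each class, P(X = 6): I: 0.111111; II: 0.143153; III: 0.0352947.
By total probability, P(X = 6) = 0.32·0.111111 + 0.23·0.143153 + 0.45·0.0352947 = 0.0843634.

0.0844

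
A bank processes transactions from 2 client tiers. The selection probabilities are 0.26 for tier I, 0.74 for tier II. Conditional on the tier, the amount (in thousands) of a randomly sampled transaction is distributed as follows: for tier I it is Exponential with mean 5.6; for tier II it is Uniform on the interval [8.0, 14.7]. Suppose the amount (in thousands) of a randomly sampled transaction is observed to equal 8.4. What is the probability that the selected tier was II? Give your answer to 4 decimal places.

Likelihoods f(8.4 | ·): I: 0.0398447; II: 0.149254.
Posterior ∝ prior × likelihood. Numerator for II: 0.74·0.149254 = 0.110448.
Normalizing constant: 0.26·0.0398447 + 0.74·0.149254 = 0.120807.
P(II | observation) = 0.110448 / 0.120807 = 0.914247.

0.9142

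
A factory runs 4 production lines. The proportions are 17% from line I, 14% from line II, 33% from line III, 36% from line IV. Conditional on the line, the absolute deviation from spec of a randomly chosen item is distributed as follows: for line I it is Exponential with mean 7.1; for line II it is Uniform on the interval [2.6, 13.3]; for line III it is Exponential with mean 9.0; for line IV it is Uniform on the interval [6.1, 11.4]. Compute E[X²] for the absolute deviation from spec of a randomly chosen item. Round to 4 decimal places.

For each component E[X²] = Var + (mean)², giving I: 100.82; II: 72.7433; III: 162; IV: 78.9033.
Overall E[X²] = 0.17·100.82 + 0.14·72.7433 + 0.33·162 + 0.36·78.9033 = 109.189.

109.1887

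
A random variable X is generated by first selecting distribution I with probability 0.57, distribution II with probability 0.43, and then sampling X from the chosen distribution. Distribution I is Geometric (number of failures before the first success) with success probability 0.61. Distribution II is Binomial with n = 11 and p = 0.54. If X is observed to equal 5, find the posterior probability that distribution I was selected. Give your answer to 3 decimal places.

0.035

Likelihoods P(X=5 | ·): I: 0.00550368; II: 0.200982.
Posterior ∝ prior × likelihood. Numerator for I: 0.57·0.00550368 = 0.0031371.
Normalizing constant: 0.57·0.00550368 + 0.43·0.200982 = 0.0895595.
P(I | observation) = 0.0031371 / 0.0895595 = 0.0350281.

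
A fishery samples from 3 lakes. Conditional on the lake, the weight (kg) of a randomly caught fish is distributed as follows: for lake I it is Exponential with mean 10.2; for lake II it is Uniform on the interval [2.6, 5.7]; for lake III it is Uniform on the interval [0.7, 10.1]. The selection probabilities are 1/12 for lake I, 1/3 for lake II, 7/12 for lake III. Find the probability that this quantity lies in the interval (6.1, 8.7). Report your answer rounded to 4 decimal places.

0.1717

Conditional on each lake, P(6.1 < X < 8.7): I: 0.123729; II: 0; III: 0.276596.
By total probability, P(6.1 < X < 8.7) = 0.0833333·0.123729 + 0.333333·0 + 0.583333·0.276596 = 0.171658.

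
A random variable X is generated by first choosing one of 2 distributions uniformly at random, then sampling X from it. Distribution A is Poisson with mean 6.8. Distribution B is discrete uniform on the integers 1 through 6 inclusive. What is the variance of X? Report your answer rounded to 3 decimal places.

Per component, A: μ=6.8, E[X²]=53.04; B: μ=3.5, E[X²]=15.1667.
E[X] = 0.5·6.8 + 0.5·3.5 = 5.15.
E[X²] = 0.5·53.04 + 0.5·15.1667 = 34.1033.
Var(X) = E[X²] − (E[X])² = 34.1033 − 26.5225 = 7.58083.

7.581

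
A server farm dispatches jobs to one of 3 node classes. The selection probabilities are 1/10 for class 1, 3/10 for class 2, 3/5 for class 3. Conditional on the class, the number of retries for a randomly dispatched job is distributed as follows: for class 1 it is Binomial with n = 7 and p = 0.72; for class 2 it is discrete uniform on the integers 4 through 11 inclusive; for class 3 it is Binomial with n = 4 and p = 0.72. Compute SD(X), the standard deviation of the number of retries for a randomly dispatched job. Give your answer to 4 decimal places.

Per component, 1: μ=5.04, E[X²]=26.8128; 2: μ=7.5, E[X²]=61.5; 3: μ=2.88, E[X²]=9.1008.
E[X] = 0.1·5.04 + 0.3·7.5 + 0.6·2.88 = 4.482.
E[X²] = 0.1·26.8128 + 0.3·61.5 + 0.6·9.1008 = 26.5918.
Var(X) = E[X²] − (E[X])² = 26.5918 − 20.0883 = 6.50344.
SD(X) = √6.50344 = 2.55018.

2.5502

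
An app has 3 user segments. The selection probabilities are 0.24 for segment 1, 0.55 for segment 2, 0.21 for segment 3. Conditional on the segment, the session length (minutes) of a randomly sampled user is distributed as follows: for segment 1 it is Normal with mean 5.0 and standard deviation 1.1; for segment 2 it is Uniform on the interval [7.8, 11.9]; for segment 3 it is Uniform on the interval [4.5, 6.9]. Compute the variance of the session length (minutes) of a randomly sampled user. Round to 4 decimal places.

Per component, 1: μ=5, E[X²]=26.21; 2: μ=9.85, E[X²]=98.4233; 3: μ=5.7, E[X²]=32.97.
E[X] = 0.24·5 + 0.55·9.85 + 0.21·5.7 = 7.8145.
E[X²] = 0.24·26.21 + 0.55·98.4233 + 0.21·32.97 = 67.3469.
Var(X) = E[X²] − (E[X])² = 67.3469 − 61.0664 = 6.28052.

6.2805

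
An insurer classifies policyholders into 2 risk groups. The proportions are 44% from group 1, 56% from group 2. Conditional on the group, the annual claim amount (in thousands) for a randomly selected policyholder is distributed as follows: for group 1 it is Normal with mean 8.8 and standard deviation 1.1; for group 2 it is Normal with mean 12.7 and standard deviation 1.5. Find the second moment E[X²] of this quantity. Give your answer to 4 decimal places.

126.1884

For each component E[X²] = Var + (mean)², giving 1: 78.65; 2: 163.54.
Overall E[X²] = 0.44·78.65 + 0.56·163.54 = 126.188.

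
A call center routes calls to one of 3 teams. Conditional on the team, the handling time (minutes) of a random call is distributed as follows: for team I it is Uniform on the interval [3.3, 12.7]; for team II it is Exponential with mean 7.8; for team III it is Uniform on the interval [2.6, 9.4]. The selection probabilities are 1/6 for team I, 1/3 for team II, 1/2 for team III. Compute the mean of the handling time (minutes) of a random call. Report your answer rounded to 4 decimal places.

6.9333

Component means — I: 8; II: 7.8; III: 6.
E[X] = 0.166667·8 + 0.333333·7.8 + 0.5·6 = 6.93333.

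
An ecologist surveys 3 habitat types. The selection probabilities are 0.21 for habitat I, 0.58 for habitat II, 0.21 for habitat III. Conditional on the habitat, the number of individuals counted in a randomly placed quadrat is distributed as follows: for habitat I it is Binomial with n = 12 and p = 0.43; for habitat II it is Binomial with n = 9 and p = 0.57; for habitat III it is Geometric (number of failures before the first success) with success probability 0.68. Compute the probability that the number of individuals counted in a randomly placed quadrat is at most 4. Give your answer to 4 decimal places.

Conditional on each habitat, P(X ≤ 4): I: 0.355674; II: 0.332158; III: 0.996645.
By total probability, P(X ≤ 4) = 0.21·0.355674 + 0.58·0.332158 + 0.21·0.996645 = 0.476638.

0.4766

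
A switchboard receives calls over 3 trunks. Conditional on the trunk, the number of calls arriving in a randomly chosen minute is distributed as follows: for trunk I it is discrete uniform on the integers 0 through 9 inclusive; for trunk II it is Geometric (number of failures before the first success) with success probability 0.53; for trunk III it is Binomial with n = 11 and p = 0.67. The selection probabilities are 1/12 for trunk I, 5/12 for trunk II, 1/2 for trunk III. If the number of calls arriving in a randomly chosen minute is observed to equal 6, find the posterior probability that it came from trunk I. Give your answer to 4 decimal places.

0.0901

Likelihoods P(X=6 | ·): I: 0.1; II: 0.00571298; III: 0.163554.
Posterior ∝ prior × likelihood. Numerator for I: 0.0833333·0.1 = 0.00833333.
Normalizing constant: 0.0833333·0.1 + 0.416667·0.00571298 + 0.5·0.163554 = 0.0924906.
P(I | observation) = 0.00833333 / 0.0924906 = 0.0900992.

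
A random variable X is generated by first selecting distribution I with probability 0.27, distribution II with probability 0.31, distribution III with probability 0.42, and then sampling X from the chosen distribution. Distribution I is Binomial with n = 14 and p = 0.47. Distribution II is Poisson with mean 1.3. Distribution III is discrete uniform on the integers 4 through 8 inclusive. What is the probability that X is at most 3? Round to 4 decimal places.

0.3093

Conditional on each component, P(X ≤ 3): I: 0.0467556; II: 0.956905; III: 0.
By total probability, P(X ≤ 3) = 0.27·0.0467556 + 0.31·0.956905 + 0.42·0 = 0.309264.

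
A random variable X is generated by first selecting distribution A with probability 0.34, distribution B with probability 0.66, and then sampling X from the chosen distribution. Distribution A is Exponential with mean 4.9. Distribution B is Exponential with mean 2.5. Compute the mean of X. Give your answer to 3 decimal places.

3.316

Component means — A: 4.9; B: 2.5.
E[X] = 0.34·4.9 + 0.66·2.5 = 3.316.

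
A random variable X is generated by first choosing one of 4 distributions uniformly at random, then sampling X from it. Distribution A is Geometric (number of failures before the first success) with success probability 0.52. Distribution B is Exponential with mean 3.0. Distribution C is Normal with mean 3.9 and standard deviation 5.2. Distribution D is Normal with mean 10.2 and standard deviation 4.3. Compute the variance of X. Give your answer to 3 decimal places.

26.050

Per component, A: μ=0.923077, E[X²]=2.62722; B: μ=3, E[X²]=18; C: μ=3.9, E[X²]=42.25; D: μ=10.2, E[X²]=122.53.
E[X] = 0.25·0.923077 + 0.25·3 + 0.25·3.9 + 0.25·10.2 = 4.50577.
E[X²] = 0.25·2.62722 + 0.25·18 + 0.25·42.25 + 0.25·122.53 = 46.3518.
Var(X) = E[X²] − (E[X])² = 46.3518 − 20.302 = 26.0498.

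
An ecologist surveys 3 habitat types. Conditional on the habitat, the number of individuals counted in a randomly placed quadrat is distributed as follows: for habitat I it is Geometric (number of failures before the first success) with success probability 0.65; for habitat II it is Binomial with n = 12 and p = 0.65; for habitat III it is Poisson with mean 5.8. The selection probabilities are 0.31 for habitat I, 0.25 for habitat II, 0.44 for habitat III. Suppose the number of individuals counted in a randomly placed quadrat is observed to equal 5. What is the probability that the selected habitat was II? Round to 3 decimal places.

0.167

Likelihoods P(X=5 | ·): I: 0.00341392; II: 0.0591246; III: 0.165596.
Posterior ∝ prior × likelihood. Numerator for II: 0.25·0.0591246 = 0.0147812.
Normalizing constant: 0.31·0.00341392 + 0.25·0.0591246 + 0.44·0.165596 = 0.0887019.
P(II | observation) = 0.0147812 / 0.0887019 = 0.166639.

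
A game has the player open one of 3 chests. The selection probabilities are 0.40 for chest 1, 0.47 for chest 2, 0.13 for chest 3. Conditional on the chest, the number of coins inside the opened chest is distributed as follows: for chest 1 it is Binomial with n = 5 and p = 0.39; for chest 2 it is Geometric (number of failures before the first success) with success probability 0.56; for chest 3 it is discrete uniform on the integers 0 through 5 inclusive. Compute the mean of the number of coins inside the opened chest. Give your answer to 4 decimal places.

Component means — 1: 1.95; 2: 0.785714; 3: 2.5.
E[X] = 0.4·1.95 + 0.47·0.785714 + 0.13·2.5 = 1.47429.

1.4743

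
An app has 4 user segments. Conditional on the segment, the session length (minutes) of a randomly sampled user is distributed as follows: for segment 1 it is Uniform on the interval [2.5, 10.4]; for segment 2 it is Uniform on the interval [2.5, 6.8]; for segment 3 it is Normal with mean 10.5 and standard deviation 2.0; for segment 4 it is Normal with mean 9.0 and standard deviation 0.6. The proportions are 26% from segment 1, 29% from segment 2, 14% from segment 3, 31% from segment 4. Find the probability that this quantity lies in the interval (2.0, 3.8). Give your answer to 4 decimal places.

Conditional on each segment, P(2.0 < X < 3.8): 1: 0.164557; 2: 0.302326; 3: 0.000393369; 4: 0.
By total probability, P(2.0 < X < 3.8) = 0.26·0.164557 + 0.29·0.302326 + 0.14·0.000393369 + 0.31·0 = 0.130514.

0.1305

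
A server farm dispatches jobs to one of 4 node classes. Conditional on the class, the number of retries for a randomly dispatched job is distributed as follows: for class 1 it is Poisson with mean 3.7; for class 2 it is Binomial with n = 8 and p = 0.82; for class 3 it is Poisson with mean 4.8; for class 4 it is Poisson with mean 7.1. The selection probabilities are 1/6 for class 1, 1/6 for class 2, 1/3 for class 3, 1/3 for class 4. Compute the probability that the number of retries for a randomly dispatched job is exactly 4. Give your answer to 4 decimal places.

0.1275

Conditional on each class, P(X = 4): 1: 0.193066; 2: 0.0332234; 3: 0.182029; 4: 0.0873638.
By total probability, P(X = 4) = 0.166667·0.193066 + 0.166667·0.0332234 + 0.333333·0.182029 + 0.333333·0.0873638 = 0.127512.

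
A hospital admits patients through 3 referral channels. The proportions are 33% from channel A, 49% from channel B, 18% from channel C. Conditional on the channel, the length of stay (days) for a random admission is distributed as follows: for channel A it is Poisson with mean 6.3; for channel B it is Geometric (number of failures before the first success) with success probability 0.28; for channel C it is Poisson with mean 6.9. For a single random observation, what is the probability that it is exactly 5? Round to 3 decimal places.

Conditional on each channel, P(X = 5): A: 0.151868; B: 0.0541777; C: 0.131351.
By total probability, P(X = 5) = 0.33·0.151868 + 0.49·0.0541777 + 0.18·0.131351 = 0.100307.

0.100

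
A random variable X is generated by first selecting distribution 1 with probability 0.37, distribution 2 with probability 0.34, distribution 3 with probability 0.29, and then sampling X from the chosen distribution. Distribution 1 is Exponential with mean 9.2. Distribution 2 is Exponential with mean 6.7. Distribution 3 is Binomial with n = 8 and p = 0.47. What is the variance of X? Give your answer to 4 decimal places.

Per component, 1: μ=9.2, E[X²]=169.28; 2: μ=6.7, E[X²]=89.78; 3: μ=3.76, E[X²]=16.1304.
E[X] = 0.37·9.2 + 0.34·6.7 + 0.29·3.76 = 6.7724.
E[X²] = 0.37·169.28 + 0.34·89.78 + 0.29·16.1304 = 97.8366.
Var(X) = E[X²] − (E[X])² = 97.8366 − 45.8654 = 51.9712.

51.9712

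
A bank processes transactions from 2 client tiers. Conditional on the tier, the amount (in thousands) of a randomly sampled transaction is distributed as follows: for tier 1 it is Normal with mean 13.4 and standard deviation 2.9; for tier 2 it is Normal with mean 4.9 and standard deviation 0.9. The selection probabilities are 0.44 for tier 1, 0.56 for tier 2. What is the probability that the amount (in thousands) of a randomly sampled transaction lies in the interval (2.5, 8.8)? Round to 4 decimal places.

0.5826

Conditional on each tier, P(2.5 < X < 8.8): 1: 0.0562608; 2: 0.996162.
By total probability, P(2.5 < X < 8.8) = 0.44·0.0562608 + 0.56·0.996162 = 0.582606.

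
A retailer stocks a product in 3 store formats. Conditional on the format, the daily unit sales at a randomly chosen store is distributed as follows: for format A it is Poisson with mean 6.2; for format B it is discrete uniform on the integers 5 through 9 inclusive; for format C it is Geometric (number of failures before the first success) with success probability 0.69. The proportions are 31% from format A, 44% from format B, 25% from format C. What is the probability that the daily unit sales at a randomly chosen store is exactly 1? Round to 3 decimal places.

0.057

Conditional on each format, P(X = 1): A: 0.0125825; B: 0; C: 0.2139.
By total probability, P(X = 1) = 0.31·0.0125825 + 0.44·0 + 0.25·0.2139 = 0.0573756.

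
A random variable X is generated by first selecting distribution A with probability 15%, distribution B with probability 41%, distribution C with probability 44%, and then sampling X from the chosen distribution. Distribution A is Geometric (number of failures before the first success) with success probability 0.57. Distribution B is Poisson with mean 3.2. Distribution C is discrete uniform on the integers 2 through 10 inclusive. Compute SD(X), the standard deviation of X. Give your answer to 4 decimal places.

Per component, A: μ=0.754386, E[X²]=1.89258; B: μ=3.2, E[X²]=13.44; C: μ=6, E[X²]=42.6667.
E[X] = 0.15·0.754386 + 0.41·3.2 + 0.44·6 = 4.06516.
E[X²] = 0.15·1.89258 + 0.41·13.44 + 0.44·42.6667 = 24.5676.
Var(X) = E[X²] − (E[X])² = 24.5676 − 16.5255 = 8.04211.
SD(X) = √8.04211 = 2.83586.

2.8359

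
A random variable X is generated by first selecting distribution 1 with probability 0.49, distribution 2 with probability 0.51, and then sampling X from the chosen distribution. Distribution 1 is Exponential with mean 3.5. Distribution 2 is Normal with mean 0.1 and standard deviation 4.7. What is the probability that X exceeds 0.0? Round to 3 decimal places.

0.749

Conditional on each component, P(X > 0.0): 1: 1; 2: 0.508487.
By total probability, P(X > 0.0) = 0.49·1 + 0.51·0.508487 = 0.749329.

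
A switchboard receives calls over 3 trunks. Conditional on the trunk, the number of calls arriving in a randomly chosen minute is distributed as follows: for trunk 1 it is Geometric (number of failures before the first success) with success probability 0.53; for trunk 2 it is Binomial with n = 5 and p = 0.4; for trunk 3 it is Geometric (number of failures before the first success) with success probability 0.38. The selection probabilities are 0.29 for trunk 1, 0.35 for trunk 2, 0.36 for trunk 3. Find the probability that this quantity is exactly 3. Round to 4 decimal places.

Conditional on each trunk, P(X = 3): 1: 0.0550262; 2: 0.2304; 3: 0.0905646.
By total probability, P(X = 3) = 0.29·0.0550262 + 0.35·0.2304 + 0.36·0.0905646 = 0.129201.

0.1292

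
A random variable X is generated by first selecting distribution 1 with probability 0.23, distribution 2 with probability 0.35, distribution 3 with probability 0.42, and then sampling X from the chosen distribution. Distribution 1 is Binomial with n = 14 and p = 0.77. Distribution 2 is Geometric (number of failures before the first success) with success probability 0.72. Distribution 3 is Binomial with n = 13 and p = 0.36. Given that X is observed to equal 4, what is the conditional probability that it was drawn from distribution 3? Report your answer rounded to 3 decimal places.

0.983

Likelihoods P(X=4 | ·): 1: 0.000145772; 2: 0.00442552; 3: 0.216339.
Posterior ∝ prior × likelihood. Numerator for 3: 0.42·0.216339 = 0.0908626.
Normalizing constant: 0.23·0.000145772 + 0.35·0.00442552 + 0.42·0.216339 = 0.092445.
P(3 | observation) = 0.0908626 / 0.092445 = 0.982882.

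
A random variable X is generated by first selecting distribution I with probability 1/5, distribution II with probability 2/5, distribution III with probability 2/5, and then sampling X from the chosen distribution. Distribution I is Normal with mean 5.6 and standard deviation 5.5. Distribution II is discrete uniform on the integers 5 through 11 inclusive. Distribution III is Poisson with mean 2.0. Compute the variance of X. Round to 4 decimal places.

15.7076

Per component, I: μ=5.6, E[X²]=61.61; II: μ=8, E[X²]=68; III: μ=2, E[X²]=6.
E[X] = 0.2·5.6 + 0.4·8 + 0.4·2 = 5.12.
E[X²] = 0.2·61.61 + 0.4·68 + 0.4·6 = 41.922.
Var(X) = E[X²] − (E[X])² = 41.922 − 26.2144 = 15.7076.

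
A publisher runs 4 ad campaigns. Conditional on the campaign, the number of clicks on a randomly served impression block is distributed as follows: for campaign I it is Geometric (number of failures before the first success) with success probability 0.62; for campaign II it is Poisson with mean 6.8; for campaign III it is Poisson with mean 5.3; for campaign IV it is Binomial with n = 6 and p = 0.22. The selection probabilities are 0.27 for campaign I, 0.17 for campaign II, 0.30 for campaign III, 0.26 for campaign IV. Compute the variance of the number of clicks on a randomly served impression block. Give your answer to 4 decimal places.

Per component, I: μ=0.612903, E[X²]=1.3642; II: μ=6.8, E[X²]=53.04; III: μ=5.3, E[X²]=33.39; IV: μ=1.32, E[X²]=2.772.
E[X] = 0.27·0.612903 + 0.17·6.8 + 0.3·5.3 + 0.26·1.32 = 3.25468.
E[X²] = 0.27·1.3642 + 0.17·53.04 + 0.3·33.39 + 0.26·2.772 = 20.1229.
Var(X) = E[X²] − (E[X])² = 20.1229 − 10.593 = 9.52989.

9.5299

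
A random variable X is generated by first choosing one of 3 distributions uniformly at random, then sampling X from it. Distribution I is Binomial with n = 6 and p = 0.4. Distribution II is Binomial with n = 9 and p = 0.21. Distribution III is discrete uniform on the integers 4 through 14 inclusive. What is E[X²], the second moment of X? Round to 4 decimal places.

For each component E[X²] = Var + (mean)², giving I: 7.2; II: 5.0652; III: 91.
Overall E[X²] = 0.333333·7.2 + 0.333333·5.0652 + 0.333333·91 = 34.4217.

34.4217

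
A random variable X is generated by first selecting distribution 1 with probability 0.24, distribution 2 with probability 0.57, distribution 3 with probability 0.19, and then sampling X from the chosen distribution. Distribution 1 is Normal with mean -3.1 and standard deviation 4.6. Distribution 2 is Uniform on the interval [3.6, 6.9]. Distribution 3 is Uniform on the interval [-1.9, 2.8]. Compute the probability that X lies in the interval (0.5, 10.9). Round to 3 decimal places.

0.715

Conditional on each component, P(0.5 < X < 10.9): 1: 0.215759; 2: 1; 3: 0.489362.
By total probability, P(0.5 < X < 10.9) = 0.24·0.215759 + 0.57·1 + 0.19·0.489362 = 0.714761.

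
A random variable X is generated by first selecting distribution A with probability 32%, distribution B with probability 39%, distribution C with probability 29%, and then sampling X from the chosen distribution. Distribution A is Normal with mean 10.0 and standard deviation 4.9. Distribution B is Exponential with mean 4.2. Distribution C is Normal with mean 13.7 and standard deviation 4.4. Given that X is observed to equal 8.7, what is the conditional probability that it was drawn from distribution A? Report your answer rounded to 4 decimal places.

0.4967

Likelihoods f(8.7 | ·): A: 0.0786013; B: 0.0300013; C: 0.047539.
Posterior ∝ prior × likelihood. Numerator for A: 0.32·0.0786013 = 0.0251524.
Normalizing constant: 0.32·0.0786013 + 0.39·0.0300013 + 0.29·0.047539 = 0.0506392.
P(A | observation) = 0.0251524 / 0.0506392 = 0.496698.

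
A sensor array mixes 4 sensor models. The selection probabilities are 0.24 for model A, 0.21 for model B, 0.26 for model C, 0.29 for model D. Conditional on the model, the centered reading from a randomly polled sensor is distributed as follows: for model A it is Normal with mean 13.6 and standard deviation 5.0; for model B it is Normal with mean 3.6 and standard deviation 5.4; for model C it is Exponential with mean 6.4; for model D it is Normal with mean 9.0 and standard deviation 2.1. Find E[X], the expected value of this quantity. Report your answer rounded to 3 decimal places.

Component means — A: 13.6; B: 3.6; C: 6.4; D: 9.
E[X] = 0.24·13.6 + 0.21·3.6 + 0.26·6.4 + 0.29·9 = 8.294.

8.294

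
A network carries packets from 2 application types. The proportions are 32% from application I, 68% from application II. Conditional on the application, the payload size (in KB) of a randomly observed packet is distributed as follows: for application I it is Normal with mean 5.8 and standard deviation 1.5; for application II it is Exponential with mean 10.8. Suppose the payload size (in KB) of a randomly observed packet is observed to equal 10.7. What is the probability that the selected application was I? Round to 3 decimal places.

0.017

Likelihoods f(10.7 | ·): I: 0.0012812; II: 0.0343798.
Posterior ∝ prior × likelihood. Numerator for I: 0.32·0.0012812 = 0.000409984.
Normalizing constant: 0.32·0.0012812 + 0.68·0.0343798 = 0.0237882.
P(I | observation) = 0.000409984 / 0.0237882 = 0.0172347.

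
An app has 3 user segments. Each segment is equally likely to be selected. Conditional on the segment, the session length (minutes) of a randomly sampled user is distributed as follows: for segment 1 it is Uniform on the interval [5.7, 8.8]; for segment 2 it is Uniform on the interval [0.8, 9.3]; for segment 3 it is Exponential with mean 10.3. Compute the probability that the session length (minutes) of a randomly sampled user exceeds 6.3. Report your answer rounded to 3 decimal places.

0.567

Conditional on each segment, P(X > 6.3): 1: 0.806452; 2: 0.352941; 3: 0.542455.
By total probability, P(X > 6.3) = 0.333333·0.806452 + 0.333333·0.352941 + 0.333333·0.542455 = 0.567283.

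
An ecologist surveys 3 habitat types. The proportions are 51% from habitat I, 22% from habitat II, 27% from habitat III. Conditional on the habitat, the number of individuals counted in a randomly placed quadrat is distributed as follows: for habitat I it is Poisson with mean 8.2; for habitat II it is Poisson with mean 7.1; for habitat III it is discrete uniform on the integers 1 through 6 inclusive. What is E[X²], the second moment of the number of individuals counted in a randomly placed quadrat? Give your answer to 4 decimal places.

55.2216

For each component E[X²] = Var + (mean)², giving I: 75.44; II: 57.51; III: 15.1667.
Overall E[X²] = 0.51·75.44 + 0.22·57.51 + 0.27·15.1667 = 55.2216.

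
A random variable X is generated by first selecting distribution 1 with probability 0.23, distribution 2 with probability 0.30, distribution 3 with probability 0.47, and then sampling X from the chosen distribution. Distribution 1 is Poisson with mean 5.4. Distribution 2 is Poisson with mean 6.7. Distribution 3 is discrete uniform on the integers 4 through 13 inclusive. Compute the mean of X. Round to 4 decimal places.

7.2470

Component means — 1: 5.4; 2: 6.7; 3: 8.5.
E[X] = 0.23·5.4 + 0.3·6.7 + 0.47·8.5 = 7.247.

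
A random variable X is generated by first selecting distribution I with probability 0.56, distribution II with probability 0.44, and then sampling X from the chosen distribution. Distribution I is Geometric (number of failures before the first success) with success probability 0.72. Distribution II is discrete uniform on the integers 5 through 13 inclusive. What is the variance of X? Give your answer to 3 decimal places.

21.507

Per component, I: μ=0.388889, E[X²]=0.691358; II: μ=9, E[X²]=87.6667.
E[X] = 0.56·0.388889 + 0.44·9 = 4.17778.
E[X²] = 0.56·0.691358 + 0.44·87.6667 = 38.9605.
Var(X) = E[X²] − (E[X])² = 38.9605 − 17.4538 = 21.5067.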